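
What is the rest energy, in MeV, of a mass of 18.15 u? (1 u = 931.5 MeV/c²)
E = mc² = 16910 MeV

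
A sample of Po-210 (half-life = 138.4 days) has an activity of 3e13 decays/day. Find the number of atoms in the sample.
N = A/λ = 5.99e15 atoms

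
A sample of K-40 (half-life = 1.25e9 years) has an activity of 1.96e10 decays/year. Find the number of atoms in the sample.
N = A/λ = 3.535e19 atoms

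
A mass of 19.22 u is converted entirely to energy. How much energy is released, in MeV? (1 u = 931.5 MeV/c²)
E = mc² = 17900 MeV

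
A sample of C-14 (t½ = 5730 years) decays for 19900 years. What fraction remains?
N/N₀ = (1/2)^(t/t½) = 0.09006 = 9.01%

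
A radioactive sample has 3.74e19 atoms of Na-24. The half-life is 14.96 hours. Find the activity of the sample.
A = λN = 1.733e18 decays/hour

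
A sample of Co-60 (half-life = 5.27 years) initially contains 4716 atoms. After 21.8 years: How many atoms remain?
N = N₀(1/2)^(t/t½) = 268.1 atoms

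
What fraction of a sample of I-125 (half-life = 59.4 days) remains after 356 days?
N/N₀ = (1/2)^(t/t½) = 0.0157 = 1.57%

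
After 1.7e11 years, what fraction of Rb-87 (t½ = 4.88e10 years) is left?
N/N₀ = (1/2)^(t/t½) = 0.0894 = 8.94%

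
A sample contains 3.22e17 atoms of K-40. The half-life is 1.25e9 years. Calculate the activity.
A = λN = 1.786e8 decays/year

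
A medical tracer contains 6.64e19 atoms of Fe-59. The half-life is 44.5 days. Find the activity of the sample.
A = λN = 1.034e18 decays/day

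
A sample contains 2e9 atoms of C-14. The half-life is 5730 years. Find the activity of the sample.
A = λN = 2.419e5 decays/year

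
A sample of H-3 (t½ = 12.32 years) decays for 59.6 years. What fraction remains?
N/N₀ = (1/2)^(t/t½) = 0.03497 = 3.5%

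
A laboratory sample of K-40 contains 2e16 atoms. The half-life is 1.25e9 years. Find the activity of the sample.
A = λN = 1.109e7 decays/year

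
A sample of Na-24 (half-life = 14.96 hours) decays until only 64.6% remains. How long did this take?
t = t½ × log₂(N₀/N) = 9.431 hours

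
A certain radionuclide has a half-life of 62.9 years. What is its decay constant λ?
λ = ln(2)/t½ = 0.01102 year⁻¹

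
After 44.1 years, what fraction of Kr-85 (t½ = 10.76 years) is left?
N/N₀ = (1/2)^(t/t½) = 0.05837 = 5.84%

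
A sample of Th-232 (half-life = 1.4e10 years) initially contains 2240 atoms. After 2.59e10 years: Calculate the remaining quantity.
N = N₀(1/2)^(t/t½) = 621.4 atoms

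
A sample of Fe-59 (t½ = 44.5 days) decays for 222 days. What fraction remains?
N/N₀ = (1/2)^(t/t½) = 0.03149 = 3.15%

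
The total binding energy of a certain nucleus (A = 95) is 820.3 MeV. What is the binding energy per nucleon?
B.E./A = 820.3/95 = 8.635 MeV/nucleon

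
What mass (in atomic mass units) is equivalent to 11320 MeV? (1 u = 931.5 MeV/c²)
m = E/c² = 12.15 u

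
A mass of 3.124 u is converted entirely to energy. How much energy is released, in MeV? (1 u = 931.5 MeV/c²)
E = mc² = 2910 MeV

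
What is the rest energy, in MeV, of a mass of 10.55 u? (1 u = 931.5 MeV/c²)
E = mc² = 9827 MeV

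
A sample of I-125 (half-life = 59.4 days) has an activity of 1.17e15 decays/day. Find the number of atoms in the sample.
N = A/λ = 1.003e17 atoms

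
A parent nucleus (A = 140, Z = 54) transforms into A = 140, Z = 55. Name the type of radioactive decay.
ΔA = 0, ΔZ = +1 ⇒ beta-minus decay (β⁻)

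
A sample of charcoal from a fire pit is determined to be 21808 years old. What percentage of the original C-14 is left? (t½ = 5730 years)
N/N₀ = (1/2)^(t/t½) = 0.0715 = 7.15%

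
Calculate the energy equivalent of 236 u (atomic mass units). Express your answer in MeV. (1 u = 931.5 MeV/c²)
E = mc² = 2.198e5 MeV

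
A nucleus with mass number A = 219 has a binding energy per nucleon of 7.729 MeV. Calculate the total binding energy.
B.E. = 7.729 × 219 = 1693 MeV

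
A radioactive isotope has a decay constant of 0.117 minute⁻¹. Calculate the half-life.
t½ = ln(2)/λ = 5.924 minutes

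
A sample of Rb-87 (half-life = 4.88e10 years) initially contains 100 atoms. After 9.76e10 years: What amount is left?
N = N₀(1/2)^(t/t½) = 25 atoms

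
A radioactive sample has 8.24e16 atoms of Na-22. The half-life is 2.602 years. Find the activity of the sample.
A = λN = 2.195e16 decays/year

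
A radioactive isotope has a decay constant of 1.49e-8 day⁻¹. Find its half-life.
t½ = ln(2)/λ = 4.652e7 days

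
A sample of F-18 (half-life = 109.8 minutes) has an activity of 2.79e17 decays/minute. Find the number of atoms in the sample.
N = A/λ = 4.42e19 atoms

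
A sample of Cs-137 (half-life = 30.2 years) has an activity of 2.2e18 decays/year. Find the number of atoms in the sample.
N = A/λ = 9.585e19 atoms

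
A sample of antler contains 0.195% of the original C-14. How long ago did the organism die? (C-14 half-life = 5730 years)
Age = t½ × log₂(1/ratio) = 51580 years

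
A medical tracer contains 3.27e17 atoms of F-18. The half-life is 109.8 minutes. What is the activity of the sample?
A = λN = 2.064e15 decays/minute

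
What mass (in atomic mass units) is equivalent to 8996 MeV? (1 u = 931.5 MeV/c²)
m = E/c² = 9.658 u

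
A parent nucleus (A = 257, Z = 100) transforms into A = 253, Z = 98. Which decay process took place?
ΔA = -4, ΔZ = -2 ⇒ alpha decay (α)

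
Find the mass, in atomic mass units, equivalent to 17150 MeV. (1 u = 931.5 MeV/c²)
m = E/c² = 18.41 u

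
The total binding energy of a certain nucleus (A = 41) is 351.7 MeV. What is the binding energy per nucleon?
B.E./A = 351.7/41 = 8.578 MeV/nucleon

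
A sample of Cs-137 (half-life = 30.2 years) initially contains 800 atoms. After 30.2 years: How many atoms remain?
N = N₀(1/2)^(t/t½) = 400 atoms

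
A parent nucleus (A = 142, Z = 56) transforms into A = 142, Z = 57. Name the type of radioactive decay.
ΔA = 0, ΔZ = +1 ⇒ beta-minus decay (β⁻)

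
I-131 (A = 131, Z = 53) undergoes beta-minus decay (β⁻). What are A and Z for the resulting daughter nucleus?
Daughter: A = 131, Z = 54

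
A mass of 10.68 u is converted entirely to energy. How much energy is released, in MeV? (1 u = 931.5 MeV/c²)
E = mc² = 9948 MeV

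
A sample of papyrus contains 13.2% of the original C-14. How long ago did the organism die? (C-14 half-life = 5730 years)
Age = t½ × log₂(1/ratio) = 16740 years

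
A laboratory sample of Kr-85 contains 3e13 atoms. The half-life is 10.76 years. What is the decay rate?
A = λN = 1.933e12 decays/year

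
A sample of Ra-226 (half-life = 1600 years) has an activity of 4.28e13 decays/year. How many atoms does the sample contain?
N = A/λ = 9.88e16 atoms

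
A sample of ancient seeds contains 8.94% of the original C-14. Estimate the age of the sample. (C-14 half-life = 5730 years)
Age = t½ × log₂(1/ratio) = 19960 years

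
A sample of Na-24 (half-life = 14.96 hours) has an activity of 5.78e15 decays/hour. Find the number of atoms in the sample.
N = A/λ = 1.247e17 atoms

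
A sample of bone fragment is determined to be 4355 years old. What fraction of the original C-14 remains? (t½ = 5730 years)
N/N₀ = (1/2)^(t/t½) = 0.5905 = 59%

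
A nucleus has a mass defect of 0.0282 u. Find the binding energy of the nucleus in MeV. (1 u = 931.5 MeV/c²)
B.E. = Δm × 931.5 = 26.27 MeV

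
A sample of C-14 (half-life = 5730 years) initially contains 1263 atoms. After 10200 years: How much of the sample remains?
N = N₀(1/2)^(t/t½) = 367.7 atoms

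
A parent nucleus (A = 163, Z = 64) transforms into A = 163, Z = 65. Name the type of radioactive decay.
ΔA = 0, ΔZ = +1 ⇒ beta-minus decay (β⁻)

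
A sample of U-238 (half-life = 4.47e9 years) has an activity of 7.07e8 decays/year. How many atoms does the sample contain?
N = A/λ = 4.559e18 atoms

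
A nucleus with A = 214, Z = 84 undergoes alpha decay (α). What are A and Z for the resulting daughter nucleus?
Daughter: A = 210, Z = 82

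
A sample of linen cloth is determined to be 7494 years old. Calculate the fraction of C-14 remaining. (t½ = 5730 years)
N/N₀ = (1/2)^(t/t½) = 0.4039 = 40.4%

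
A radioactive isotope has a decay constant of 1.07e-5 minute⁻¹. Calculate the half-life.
t½ = ln(2)/λ = 64780 minutes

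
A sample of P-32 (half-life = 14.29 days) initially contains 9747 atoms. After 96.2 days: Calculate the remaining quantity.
N = N₀(1/2)^(t/t½) = 91.69 atoms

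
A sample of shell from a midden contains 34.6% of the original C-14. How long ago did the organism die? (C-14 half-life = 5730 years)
Age = t½ × log₂(1/ratio) = 8774 years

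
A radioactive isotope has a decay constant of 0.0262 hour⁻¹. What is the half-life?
t½ = ln(2)/λ = 26.46 hours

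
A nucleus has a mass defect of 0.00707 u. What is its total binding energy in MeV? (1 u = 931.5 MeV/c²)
B.E. = Δm × 931.5 = 6.586 MeV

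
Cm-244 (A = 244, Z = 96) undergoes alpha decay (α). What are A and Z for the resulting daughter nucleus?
Daughter: A = 240, Z = 94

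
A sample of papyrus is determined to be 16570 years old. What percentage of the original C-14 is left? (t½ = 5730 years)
N/N₀ = (1/2)^(t/t½) = 0.1347 = 13.5%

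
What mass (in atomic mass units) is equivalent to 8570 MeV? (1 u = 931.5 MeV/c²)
m = E/c² = 9.2 u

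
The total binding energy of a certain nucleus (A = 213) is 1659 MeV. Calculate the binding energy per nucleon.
B.E./A = 1659/213 = 7.789 MeV/nucleon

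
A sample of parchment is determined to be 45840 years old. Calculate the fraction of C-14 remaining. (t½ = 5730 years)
N/N₀ = (1/2)^(t/t½) = 0.003906 = 0.391%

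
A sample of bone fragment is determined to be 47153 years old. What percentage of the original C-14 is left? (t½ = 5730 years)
N/N₀ = (1/2)^(t/t½) = 0.003333 = 0.333%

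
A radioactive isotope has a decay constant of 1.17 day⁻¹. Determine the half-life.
t½ = ln(2)/λ = 0.5924 days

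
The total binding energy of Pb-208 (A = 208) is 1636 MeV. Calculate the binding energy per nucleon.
B.E./A = 1636/208 = 7.865 MeV/nucleon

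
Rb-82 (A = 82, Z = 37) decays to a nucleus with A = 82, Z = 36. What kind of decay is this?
ΔA = 0, ΔZ = -1 ⇒ beta-plus decay (β⁺) or electron capture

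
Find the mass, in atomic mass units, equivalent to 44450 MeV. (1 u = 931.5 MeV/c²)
m = E/c² = 47.72 u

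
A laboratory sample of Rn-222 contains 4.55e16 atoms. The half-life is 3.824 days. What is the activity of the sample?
A = λN = 8.247e15 decays/day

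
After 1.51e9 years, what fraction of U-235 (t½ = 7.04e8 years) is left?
N/N₀ = (1/2)^(t/t½) = 0.2261 = 22.6%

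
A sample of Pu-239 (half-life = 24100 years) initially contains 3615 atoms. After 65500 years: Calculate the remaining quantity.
N = N₀(1/2)^(t/t½) = 549.5 atoms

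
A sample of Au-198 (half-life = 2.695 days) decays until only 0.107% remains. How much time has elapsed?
t = t½ × log₂(N₀/N) = 26.59 days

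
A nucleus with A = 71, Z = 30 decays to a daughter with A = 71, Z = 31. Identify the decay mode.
ΔA = 0, ΔZ = +1 ⇒ beta-minus decay (β⁻)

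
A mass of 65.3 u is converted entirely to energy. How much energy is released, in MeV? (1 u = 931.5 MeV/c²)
E = mc² = 60830 MeV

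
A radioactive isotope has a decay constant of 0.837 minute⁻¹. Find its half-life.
t½ = ln(2)/λ = 0.8281 minutes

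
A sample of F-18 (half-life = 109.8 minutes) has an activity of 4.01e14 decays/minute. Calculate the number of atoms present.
N = A/λ = 6.352e16 atoms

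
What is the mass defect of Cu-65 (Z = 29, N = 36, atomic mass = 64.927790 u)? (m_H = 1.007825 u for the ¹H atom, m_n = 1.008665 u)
Δm = Z·m_H + N·m_n − M = 0.6111 u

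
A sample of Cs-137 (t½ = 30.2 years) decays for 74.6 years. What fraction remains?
N/N₀ = (1/2)^(t/t½) = 0.1805 = 18%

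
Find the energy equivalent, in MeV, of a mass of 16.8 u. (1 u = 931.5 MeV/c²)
E = mc² = 15650 MeV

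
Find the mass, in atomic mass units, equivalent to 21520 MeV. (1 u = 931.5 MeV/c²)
m = E/c² = 23.1 u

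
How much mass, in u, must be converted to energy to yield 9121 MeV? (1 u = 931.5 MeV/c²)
m = E/c² = 9.792 u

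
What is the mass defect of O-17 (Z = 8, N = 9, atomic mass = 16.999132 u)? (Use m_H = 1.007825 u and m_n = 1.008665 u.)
Δm = Z·m_H + N·m_n − M = 0.1415 u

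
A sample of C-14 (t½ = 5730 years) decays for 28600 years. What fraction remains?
N/N₀ = (1/2)^(t/t½) = 0.03144 = 3.14%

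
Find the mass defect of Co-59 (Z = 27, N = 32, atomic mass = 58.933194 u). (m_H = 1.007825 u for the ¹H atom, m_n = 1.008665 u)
Δm = Z·m_H + N·m_n − M = 0.5554 u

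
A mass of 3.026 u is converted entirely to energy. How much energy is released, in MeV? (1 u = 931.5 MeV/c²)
E = mc² = 2819 MeV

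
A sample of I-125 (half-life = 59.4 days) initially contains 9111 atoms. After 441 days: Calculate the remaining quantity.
N = N₀(1/2)^(t/t½) = 53.05 atoms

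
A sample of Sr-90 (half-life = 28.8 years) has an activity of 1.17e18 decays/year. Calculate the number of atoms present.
N = A/λ = 4.861e19 atoms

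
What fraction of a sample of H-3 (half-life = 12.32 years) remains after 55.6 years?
N/N₀ = (1/2)^(t/t½) = 0.0438 = 4.38%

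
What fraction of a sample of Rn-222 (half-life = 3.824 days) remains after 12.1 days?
N/N₀ = (1/2)^(t/t½) = 0.1116 = 11.2%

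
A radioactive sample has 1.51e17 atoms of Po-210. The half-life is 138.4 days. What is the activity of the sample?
A = λN = 7.563e14 decays/day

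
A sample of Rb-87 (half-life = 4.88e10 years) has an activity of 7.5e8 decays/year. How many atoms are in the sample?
N = A/λ = 5.28e19 atoms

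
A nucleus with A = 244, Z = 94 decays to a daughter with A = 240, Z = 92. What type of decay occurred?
ΔA = -4, ΔZ = -2 ⇒ alpha decay (α)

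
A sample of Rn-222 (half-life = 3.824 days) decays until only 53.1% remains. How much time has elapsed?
t = t½ × log₂(N₀/N) = 3.492 days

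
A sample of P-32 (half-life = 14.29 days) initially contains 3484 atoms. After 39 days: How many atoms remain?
N = N₀(1/2)^(t/t½) = 525.4 atoms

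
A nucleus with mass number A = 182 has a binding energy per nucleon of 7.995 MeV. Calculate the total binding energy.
B.E. = 7.995 × 182 = 1455 MeV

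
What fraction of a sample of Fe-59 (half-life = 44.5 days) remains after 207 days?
N/N₀ = (1/2)^(t/t½) = 0.03978 = 3.98%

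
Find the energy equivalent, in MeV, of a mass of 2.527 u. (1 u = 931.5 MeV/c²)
E = mc² = 2354 MeV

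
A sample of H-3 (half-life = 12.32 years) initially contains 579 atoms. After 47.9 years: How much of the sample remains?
N = N₀(1/2)^(t/t½) = 39.11 atoms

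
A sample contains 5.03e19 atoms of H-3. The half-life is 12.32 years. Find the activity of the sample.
A = λN = 2.83e18 decays/year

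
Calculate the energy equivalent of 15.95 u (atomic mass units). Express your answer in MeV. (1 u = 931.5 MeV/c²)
E = mc² = 14860 MeV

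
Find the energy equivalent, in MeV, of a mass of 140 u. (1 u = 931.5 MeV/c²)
E = mc² = 1.304e5 MeV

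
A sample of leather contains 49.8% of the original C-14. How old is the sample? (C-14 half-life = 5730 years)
Age = t½ × log₂(1/ratio) = 5763 years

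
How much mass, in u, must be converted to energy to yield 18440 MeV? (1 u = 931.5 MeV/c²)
m = E/c² = 19.8 u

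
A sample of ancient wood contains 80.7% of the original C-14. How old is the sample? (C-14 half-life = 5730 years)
Age = t½ × log₂(1/ratio) = 1773 years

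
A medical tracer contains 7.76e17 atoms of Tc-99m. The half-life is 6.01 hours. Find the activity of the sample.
A = λN = 8.95e16 decays/hour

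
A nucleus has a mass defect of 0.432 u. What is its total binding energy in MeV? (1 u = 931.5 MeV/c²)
B.E. = Δm × 931.5 = 402.4 MeV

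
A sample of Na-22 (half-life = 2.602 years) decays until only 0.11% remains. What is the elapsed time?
t = t½ × log₂(N₀/N) = 25.57 years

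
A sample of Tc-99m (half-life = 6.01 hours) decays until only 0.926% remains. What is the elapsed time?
t = t½ × log₂(N₀/N) = 40.6 hours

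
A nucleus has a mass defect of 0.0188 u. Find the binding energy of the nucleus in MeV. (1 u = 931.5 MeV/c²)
B.E. = Δm × 931.5 = 17.51 MeV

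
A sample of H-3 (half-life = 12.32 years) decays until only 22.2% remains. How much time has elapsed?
t = t½ × log₂(N₀/N) = 26.75 years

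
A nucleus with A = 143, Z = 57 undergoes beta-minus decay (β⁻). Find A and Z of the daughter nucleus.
Daughter: A = 143, Z = 58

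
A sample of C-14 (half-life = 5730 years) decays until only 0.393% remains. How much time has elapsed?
t = t½ × log₂(N₀/N) = 45790 years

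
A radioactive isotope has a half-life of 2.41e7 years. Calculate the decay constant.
λ = ln(2)/t½ = 2.876e-8 year⁻¹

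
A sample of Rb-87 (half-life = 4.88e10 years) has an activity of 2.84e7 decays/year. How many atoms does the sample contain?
N = A/λ = 1.999e18 atoms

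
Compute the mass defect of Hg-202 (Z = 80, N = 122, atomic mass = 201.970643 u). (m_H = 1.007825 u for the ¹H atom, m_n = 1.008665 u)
Δm = Z·m_H + N·m_n − M = 1.712 u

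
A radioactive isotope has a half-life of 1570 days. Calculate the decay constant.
λ = ln(2)/t½ = 4.415e-4 day⁻¹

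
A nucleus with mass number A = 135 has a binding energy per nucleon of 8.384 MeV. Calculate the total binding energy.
B.E. = 8.384 × 135 = 1132 MeV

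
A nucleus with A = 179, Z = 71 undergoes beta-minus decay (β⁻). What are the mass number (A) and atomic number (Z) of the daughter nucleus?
Daughter: A = 179, Z = 72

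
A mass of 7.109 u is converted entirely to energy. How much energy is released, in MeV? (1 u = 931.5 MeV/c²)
E = mc² = 6622 MeV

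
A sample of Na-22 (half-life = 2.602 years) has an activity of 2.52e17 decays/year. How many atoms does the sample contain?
N = A/λ = 9.46e17 atoms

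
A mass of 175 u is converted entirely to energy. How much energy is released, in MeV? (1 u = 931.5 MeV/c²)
E = mc² = 1.63e5 MeV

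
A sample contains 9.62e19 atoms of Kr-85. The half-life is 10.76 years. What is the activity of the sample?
A = λN = 6.197e18 decays/year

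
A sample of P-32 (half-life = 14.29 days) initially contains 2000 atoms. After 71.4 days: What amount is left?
N = N₀(1/2)^(t/t½) = 62.65 atoms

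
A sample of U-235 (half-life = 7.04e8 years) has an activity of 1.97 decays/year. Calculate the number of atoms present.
N = A/λ = 2.001e9 atoms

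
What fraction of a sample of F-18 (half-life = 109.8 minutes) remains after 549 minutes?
N/N₀ = (1/2)^(t/t½) = 0.03125 = 3.12%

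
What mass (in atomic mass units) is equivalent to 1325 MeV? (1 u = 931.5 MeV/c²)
m = E/c² = 1.422 u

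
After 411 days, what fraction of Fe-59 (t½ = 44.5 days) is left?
N/N₀ = (1/2)^(t/t½) = 0.001658 = 0.166%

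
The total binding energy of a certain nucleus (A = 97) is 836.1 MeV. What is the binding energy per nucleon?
B.E./A = 836.1/97 = 8.62 MeV/nucleon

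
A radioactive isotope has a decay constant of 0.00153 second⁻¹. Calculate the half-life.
t½ = ln(2)/λ = 453 seconds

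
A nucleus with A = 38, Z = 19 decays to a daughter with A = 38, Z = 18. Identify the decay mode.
ΔA = 0, ΔZ = -1 ⇒ beta-plus decay (β⁺) or electron capture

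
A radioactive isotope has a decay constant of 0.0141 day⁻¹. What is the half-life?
t½ = ln(2)/λ = 49.16 days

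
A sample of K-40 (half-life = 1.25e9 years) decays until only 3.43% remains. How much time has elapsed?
t = t½ × log₂(N₀/N) = 6.082e9 years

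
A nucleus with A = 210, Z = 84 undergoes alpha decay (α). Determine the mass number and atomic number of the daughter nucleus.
Daughter: A = 206, Z = 82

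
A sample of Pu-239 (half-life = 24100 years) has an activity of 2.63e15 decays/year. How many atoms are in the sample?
N = A/λ = 9.144e19 atoms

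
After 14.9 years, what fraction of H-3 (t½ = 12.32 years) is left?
N/N₀ = (1/2)^(t/t½) = 0.4324 = 43.2%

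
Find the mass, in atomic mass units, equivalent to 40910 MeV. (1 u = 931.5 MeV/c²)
m = E/c² = 43.92 u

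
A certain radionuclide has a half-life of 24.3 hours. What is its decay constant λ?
λ = ln(2)/t½ = 0.02852 hour⁻¹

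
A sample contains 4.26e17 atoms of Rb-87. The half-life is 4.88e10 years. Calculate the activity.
A = λN = 6.051e6 decays/year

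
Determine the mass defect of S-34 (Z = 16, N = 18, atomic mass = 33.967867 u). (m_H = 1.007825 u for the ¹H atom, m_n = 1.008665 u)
Δm = Z·m_H + N·m_n − M = 0.3133 u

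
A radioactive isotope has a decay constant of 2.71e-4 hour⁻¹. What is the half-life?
t½ = ln(2)/λ = 2558 hours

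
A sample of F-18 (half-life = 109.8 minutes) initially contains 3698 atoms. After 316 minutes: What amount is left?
N = N₀(1/2)^(t/t½) = 503.1 atoms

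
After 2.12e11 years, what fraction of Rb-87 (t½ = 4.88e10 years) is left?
N/N₀ = (1/2)^(t/t½) = 0.04923 = 4.92%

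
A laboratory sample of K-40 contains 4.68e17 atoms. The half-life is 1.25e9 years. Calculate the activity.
A = λN = 2.595e8 decays/year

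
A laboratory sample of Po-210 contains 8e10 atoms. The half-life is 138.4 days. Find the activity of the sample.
A = λN = 4.007e8 decays/day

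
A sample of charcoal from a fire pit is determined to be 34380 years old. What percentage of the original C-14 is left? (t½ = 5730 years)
N/N₀ = (1/2)^(t/t½) = 0.01562 = 1.56%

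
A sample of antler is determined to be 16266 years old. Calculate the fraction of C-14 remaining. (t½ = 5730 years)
N/N₀ = (1/2)^(t/t½) = 0.1398 = 14%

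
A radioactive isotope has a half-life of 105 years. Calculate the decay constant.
λ = ln(2)/t½ = 0.006601 year⁻¹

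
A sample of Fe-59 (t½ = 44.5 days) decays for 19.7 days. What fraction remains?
N/N₀ = (1/2)^(t/t½) = 0.7358 = 73.6%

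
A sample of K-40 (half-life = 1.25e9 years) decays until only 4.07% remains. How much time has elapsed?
t = t½ × log₂(N₀/N) = 5.774e9 years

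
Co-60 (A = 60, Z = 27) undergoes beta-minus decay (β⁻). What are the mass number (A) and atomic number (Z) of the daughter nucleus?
Daughter: A = 60, Z = 28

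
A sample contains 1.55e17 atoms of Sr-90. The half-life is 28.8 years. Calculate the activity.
A = λN = 3.73e15 decays/year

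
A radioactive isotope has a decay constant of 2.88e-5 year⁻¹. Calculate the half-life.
t½ = ln(2)/λ = 24070 years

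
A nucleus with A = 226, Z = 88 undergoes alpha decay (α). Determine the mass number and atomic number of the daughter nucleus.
Daughter: A = 222, Z = 86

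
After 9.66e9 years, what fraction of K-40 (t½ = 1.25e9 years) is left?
N/N₀ = (1/2)^(t/t½) = 0.004717 = 0.472%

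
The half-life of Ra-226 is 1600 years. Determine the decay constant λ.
λ = ln(2)/t½ = 4.332e-4 year⁻¹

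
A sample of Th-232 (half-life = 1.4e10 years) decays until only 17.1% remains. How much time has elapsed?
t = t½ × log₂(N₀/N) = 3.567e10 years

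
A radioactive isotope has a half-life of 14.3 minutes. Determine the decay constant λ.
λ = ln(2)/t½ = 0.04847 minute⁻¹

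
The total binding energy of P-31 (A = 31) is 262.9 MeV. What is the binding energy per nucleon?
B.E./A = 262.9/31 = 8.481 MeV/nucleon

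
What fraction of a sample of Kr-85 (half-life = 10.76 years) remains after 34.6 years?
N/N₀ = (1/2)^(t/t½) = 0.1076 = 10.8%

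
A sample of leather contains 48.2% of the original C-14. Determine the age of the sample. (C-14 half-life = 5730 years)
Age = t½ × log₂(1/ratio) = 6033 years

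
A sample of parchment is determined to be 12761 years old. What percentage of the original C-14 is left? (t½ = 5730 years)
N/N₀ = (1/2)^(t/t½) = 0.2136 = 21.4%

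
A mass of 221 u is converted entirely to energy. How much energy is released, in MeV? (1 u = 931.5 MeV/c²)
E = mc² = 2.059e5 MeV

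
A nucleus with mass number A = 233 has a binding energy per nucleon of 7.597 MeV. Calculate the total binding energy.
B.E. = 7.597 × 233 = 1770 MeV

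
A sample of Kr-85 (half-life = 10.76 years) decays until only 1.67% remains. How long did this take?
t = t½ × log₂(N₀/N) = 63.53 years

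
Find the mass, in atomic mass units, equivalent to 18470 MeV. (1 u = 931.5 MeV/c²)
m = E/c² = 19.83 u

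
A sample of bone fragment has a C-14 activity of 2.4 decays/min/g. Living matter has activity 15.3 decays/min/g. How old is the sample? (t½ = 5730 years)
Age = t½ × log₂(A₀/A) = 15310 years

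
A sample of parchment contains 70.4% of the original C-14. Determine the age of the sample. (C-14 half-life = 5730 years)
Age = t½ × log₂(1/ratio) = 2901 years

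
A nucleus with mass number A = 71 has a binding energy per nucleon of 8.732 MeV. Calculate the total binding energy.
B.E. = 8.732 × 71 = 620 MeV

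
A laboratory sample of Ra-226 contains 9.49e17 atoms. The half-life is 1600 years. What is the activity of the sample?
A = λN = 4.111e14 decays/year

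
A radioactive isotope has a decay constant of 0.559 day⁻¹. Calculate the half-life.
t½ = ln(2)/λ = 1.24 days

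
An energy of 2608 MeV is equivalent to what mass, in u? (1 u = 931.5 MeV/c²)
m = E/c² = 2.8 u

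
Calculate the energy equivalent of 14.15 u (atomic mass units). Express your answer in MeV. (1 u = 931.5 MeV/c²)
E = mc² = 13180 MeV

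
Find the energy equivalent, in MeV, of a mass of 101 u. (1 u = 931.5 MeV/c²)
E = mc² = 94080 MeV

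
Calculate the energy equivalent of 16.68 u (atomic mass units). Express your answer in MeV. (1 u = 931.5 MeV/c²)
E = mc² = 15540 MeV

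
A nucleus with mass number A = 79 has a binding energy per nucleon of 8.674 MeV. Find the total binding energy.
B.E. = 8.674 × 79 = 685.2 MeV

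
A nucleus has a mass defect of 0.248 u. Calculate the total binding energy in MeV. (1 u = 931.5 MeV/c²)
B.E. = Δm × 931.5 = 231 MeV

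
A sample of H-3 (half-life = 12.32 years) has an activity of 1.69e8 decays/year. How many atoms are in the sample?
N = A/λ = 3.004e9 atoms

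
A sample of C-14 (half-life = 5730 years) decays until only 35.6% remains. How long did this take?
t = t½ × log₂(N₀/N) = 8538 years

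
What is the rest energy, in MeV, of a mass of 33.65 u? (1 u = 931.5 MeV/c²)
E = mc² = 31340 MeV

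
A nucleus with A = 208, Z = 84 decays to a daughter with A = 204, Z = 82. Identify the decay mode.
ΔA = -4, ΔZ = -2 ⇒ alpha decay (α)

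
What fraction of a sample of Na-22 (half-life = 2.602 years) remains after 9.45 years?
N/N₀ = (1/2)^(t/t½) = 0.08067 = 8.07%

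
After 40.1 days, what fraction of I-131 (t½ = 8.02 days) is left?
N/N₀ = (1/2)^(t/t½) = 0.03125 = 3.12%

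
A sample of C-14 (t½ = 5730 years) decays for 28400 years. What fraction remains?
N/N₀ = (1/2)^(t/t½) = 0.03221 = 3.22%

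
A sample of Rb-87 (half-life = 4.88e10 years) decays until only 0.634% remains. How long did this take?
t = t½ × log₂(N₀/N) = 3.563e11 years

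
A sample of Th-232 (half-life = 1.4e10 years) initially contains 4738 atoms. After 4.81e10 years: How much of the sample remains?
N = N₀(1/2)^(t/t½) = 437.9 atoms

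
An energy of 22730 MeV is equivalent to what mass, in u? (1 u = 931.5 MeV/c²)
m = E/c² = 24.4 u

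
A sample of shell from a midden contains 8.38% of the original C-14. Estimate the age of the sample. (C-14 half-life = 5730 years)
Age = t½ × log₂(1/ratio) = 20500 years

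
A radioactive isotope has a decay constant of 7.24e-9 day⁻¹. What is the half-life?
t½ = ln(2)/λ = 9.574e7 days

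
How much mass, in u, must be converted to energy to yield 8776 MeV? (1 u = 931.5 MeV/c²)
m = E/c² = 9.421 u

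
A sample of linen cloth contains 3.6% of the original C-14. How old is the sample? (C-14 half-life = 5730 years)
Age = t½ × log₂(1/ratio) = 27480 years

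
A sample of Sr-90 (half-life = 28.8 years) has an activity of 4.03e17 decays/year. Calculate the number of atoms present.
N = A/λ = 1.674e19 atoms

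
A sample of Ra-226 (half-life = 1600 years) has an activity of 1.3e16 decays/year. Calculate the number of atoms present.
N = A/λ = 3.001e19 atoms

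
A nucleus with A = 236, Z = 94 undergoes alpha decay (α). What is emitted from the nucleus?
α particle = ⁴₂He (2 protons + 2 neutrons)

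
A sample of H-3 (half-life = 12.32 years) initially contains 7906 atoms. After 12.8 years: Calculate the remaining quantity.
N = N₀(1/2)^(t/t½) = 3848 atoms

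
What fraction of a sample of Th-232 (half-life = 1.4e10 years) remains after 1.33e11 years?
N/N₀ = (1/2)^(t/t½) = 0.001381 = 0.138%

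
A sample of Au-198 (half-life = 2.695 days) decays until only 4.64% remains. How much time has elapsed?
t = t½ × log₂(N₀/N) = 11.94 days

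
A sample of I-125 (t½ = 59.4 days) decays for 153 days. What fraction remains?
N/N₀ = (1/2)^(t/t½) = 0.1677 = 16.8%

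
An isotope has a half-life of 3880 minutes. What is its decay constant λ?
λ = ln(2)/t½ = 1.786e-4 minute⁻¹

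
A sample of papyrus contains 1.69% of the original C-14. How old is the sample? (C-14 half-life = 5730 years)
Age = t½ × log₂(1/ratio) = 33730 years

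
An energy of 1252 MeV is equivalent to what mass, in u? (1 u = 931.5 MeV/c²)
m = E/c² = 1.344 u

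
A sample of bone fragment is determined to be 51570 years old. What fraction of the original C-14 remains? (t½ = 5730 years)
N/N₀ = (1/2)^(t/t½) = 0.001953 = 0.195%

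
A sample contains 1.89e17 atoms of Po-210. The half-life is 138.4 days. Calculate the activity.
A = λN = 9.466e14 decays/day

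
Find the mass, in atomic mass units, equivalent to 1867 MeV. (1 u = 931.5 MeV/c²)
m = E/c² = 2.004 u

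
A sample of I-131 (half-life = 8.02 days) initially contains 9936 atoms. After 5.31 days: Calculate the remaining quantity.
N = N₀(1/2)^(t/t½) = 6279 atoms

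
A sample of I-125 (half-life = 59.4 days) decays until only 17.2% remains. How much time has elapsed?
t = t½ × log₂(N₀/N) = 150.8 days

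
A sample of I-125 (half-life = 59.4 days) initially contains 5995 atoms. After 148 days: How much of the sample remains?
N = N₀(1/2)^(t/t½) = 1066 atoms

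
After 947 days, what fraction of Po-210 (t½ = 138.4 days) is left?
N/N₀ = (1/2)^(t/t½) = 0.008714 = 0.871%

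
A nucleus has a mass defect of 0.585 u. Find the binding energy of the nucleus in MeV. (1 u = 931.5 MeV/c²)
B.E. = Δm × 931.5 = 544.9 MeV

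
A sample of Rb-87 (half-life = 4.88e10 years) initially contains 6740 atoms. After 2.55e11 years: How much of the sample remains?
N = N₀(1/2)^(t/t½) = 180.2 atoms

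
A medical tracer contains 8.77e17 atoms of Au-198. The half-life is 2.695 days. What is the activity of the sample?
A = λN = 2.256e17 decays/day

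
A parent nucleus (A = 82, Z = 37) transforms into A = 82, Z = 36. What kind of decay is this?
ΔA = 0, ΔZ = -1 ⇒ beta-plus decay (β⁺) or electron capture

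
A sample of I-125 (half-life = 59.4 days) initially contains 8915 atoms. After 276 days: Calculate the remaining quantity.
N = N₀(1/2)^(t/t½) = 356 atoms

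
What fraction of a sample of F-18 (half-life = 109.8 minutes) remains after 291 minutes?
N/N₀ = (1/2)^(t/t½) = 0.1593 = 15.9%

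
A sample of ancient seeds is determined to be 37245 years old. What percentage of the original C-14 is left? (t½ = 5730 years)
N/N₀ = (1/2)^(t/t½) = 0.01105 = 1.1%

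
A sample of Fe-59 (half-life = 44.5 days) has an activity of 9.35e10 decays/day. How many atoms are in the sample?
N = A/λ = 6.003e12 atoms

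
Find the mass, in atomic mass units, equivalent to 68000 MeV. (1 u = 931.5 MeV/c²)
m = E/c² = 73 u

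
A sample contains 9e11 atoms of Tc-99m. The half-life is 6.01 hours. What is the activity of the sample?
A = λN = 1.038e11 decays/hour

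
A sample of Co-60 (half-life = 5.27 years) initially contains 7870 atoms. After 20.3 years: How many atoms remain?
N = N₀(1/2)^(t/t½) = 545 atoms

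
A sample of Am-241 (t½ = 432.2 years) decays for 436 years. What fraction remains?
N/N₀ = (1/2)^(t/t½) = 0.497 = 49.7%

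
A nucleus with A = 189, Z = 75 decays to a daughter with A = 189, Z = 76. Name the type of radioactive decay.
ΔA = 0, ΔZ = +1 ⇒ beta-minus decay (β⁻)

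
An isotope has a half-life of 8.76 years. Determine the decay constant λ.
λ = ln(2)/t½ = 0.07913 year⁻¹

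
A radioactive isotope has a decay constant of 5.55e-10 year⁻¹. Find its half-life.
t½ = ln(2)/λ = 1.249e9 years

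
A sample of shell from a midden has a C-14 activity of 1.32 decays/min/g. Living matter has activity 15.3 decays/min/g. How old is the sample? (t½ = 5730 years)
Age = t½ × log₂(A₀/A) = 20260 years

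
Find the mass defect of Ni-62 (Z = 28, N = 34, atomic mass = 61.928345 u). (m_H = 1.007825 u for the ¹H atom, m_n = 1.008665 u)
Δm = Z·m_H + N·m_n − M = 0.5854 u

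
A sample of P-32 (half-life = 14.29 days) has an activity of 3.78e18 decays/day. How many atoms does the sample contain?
N = A/λ = 7.793e19 atoms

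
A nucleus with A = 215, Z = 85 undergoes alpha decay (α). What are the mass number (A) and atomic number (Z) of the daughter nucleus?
Daughter: A = 211, Z = 83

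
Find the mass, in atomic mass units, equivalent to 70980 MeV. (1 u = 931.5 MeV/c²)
m = E/c² = 76.2 u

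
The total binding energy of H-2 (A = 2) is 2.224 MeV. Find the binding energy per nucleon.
B.E./A = 2.224/2 = 1.112 MeV/nucleon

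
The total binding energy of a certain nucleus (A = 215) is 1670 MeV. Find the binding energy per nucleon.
B.E./A = 1670/215 = 7.767 MeV/nucleon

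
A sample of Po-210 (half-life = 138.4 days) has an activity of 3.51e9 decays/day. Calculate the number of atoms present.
N = A/λ = 7.008e11 atoms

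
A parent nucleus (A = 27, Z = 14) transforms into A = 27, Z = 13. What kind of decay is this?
ΔA = 0, ΔZ = -1 ⇒ beta-plus decay (β⁺) or electron capture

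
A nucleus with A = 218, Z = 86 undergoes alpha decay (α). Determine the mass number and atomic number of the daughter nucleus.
Daughter: A = 214, Z = 84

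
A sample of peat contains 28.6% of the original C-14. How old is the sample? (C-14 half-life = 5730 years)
Age = t½ × log₂(1/ratio) = 10350 years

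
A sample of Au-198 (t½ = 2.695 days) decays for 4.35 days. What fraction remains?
N/N₀ = (1/2)^(t/t½) = 0.3267 = 32.7%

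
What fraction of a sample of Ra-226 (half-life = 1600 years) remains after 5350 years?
N/N₀ = (1/2)^(t/t½) = 0.0985 = 9.85%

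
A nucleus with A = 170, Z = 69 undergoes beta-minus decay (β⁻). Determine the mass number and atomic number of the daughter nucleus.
Daughter: A = 170, Z = 70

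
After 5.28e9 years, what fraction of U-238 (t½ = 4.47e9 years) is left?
N/N₀ = (1/2)^(t/t½) = 0.441 = 44.1%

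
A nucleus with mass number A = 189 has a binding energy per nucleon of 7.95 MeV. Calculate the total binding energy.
B.E. = 7.95 × 189 = 1503 MeV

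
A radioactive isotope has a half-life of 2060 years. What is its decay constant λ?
λ = ln(2)/t½ = 3.365e-4 year⁻¹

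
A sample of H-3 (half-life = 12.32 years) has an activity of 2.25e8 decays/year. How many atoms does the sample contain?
N = A/λ = 3.999e9 atoms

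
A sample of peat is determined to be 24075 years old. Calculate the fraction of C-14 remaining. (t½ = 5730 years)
N/N₀ = (1/2)^(t/t½) = 0.05435 = 5.44%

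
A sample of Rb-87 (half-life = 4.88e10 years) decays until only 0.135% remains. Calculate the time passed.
t = t½ × log₂(N₀/N) = 4.652e11 years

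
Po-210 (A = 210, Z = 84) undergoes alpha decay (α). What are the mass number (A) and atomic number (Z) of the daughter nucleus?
Daughter: A = 206, Z = 82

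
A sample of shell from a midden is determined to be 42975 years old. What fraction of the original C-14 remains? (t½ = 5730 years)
N/N₀ = (1/2)^(t/t½) = 0.005524 = 0.552%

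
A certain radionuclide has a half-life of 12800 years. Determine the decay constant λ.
λ = ln(2)/t½ = 5.415e-5 year⁻¹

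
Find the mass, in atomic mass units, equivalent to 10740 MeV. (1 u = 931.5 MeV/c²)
m = E/c² = 11.53 u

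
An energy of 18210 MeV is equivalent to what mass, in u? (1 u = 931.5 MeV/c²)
m = E/c² = 19.55 u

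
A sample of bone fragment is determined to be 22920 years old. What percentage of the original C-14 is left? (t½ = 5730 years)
N/N₀ = (1/2)^(t/t½) = 0.0625 = 6.25%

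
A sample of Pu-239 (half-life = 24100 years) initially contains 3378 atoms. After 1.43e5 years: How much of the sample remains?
N = N₀(1/2)^(t/t½) = 55.27 atoms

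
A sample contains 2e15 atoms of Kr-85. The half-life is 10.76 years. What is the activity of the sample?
A = λN = 1.288e14 decays/year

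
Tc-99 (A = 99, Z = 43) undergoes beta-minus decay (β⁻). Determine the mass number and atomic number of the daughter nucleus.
Daughter: A = 99, Z = 44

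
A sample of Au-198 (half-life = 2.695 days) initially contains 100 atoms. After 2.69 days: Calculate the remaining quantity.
N = N₀(1/2)^(t/t½) = 50.06 atoms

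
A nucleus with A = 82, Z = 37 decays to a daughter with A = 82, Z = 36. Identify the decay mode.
ΔA = 0, ΔZ = -1 ⇒ beta-plus decay (β⁺) or electron capture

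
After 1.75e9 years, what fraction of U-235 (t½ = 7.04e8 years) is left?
N/N₀ = (1/2)^(t/t½) = 0.1785 = 17.9%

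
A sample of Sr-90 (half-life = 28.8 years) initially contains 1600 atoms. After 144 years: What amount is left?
N = N₀(1/2)^(t/t½) = 50 atoms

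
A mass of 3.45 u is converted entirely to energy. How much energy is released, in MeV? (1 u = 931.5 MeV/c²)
E = mc² = 3214 MeV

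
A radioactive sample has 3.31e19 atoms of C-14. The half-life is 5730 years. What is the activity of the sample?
A = λN = 4.004e15 decays/year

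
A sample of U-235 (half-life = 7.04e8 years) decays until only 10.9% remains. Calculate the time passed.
t = t½ × log₂(N₀/N) = 2.251e9 years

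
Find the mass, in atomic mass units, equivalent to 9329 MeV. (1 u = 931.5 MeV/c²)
m = E/c² = 10.02 u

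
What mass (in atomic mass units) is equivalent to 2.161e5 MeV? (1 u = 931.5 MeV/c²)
m = E/c² = 232 u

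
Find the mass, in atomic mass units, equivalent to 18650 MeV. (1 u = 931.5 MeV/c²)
m = E/c² = 20.02 u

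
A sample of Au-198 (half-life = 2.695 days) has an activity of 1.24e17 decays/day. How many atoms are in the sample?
N = A/λ = 4.821e17 atoms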